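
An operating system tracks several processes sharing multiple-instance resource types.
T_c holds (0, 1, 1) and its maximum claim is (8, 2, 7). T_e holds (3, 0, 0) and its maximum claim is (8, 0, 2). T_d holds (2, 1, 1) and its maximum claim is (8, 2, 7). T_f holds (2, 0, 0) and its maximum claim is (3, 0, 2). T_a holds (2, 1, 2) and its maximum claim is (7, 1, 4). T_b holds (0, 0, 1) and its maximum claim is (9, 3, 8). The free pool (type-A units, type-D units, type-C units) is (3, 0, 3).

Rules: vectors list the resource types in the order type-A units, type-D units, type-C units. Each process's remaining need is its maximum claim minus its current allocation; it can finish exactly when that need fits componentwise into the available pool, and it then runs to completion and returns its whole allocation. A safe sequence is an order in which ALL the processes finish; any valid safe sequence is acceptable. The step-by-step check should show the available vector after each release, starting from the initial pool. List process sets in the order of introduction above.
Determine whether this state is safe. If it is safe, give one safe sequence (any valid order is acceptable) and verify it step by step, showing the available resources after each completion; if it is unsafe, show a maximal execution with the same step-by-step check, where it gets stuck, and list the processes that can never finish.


UNSAFE.
Key observation: the wall is type-C units: completing T_f, T_a, T_e brings the pool only to (10, 1, 5), and all the rest need more.
The run T_f, T_a, T_e cannot be extended any further. Check, step by step:
  pool = (3, 0, 3)
  run T_f (needs (1, 0, 2), free (3, 0, 3)); after release of (2, 0, 0) the pool is (5, 0, 3)
  run T_a (needs (5, 0, 2), free (5, 0, 3)); after release of (2, 1, 2) the pool is (7, 1, 5)
  run T_e (needs (5, 0, 2), free (7, 1, 5)); after release of (3, 0, 0) the pool is (10, 1, 5)
  blocked: T_c wants (8, 1, 6), pool (10, 1, 5) — not enough type-C units
  blocked: T_d wants (6, 1, 6), pool (10, 1, 5) — not enough type-C units
  blocked: T_b wants (9, 3, 7), pool (10, 1, 5) — not enough type-D units and type-C units
Processes that can never finish: T_c, T_d and T_b.


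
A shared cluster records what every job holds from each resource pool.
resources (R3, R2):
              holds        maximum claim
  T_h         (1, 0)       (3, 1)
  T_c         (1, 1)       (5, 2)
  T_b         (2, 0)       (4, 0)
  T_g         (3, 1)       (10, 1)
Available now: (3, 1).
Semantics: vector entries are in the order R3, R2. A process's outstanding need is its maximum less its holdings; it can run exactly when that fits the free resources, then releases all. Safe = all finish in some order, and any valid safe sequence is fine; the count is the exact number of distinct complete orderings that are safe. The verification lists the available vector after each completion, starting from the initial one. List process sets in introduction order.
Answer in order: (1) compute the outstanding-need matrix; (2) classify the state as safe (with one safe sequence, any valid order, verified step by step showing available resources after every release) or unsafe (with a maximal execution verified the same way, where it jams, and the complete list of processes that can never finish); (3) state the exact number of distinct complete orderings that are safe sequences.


(1) Remaining need (order R3, R2):
  T_h: (2, 1)
  T_c: (4, 1)
  T_b: (2, 0)
  T_g: (7, 0)
(2) SAFE, for example via the order T_b, T_h, T_c, T_g.
Key observation: the first exact fit in this order is T_h — it needs (2, 1) with (5, 1) free, meeting a requested resource to the last unit.
Walking it through:
  pool = (3, 1)
  run T_b (needs (2, 0), free (3, 1)); after release of (2, 0) the pool is (5, 1)
  run T_h (needs (2, 1), free (5, 1)); after release of (1, 0) the pool is (6, 1)
  run T_c (needs (4, 1), free (6, 1)); after release of (1, 1) the pool is (7, 2)
  run T_g (needs (7, 0), free (7, 2)); after release of (3, 1) the pool is (10, 3)
(3) Exactly 4 of the possible complete orderings are safe sequences.


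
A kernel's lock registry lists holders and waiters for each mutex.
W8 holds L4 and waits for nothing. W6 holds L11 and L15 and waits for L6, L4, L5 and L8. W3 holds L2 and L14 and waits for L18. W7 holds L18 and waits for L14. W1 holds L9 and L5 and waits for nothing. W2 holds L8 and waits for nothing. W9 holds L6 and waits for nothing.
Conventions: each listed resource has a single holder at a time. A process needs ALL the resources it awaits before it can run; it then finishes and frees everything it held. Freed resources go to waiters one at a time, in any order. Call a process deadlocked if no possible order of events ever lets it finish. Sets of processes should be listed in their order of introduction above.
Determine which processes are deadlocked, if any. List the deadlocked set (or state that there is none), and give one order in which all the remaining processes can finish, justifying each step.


The deadlocked set is W3 and W7.
Key observation: nobody on the ring W3 -> W7 -> W3 can start until another member finishes, which never happens; no other process is dragged down with it.
A valid finishing order for the others: W2, W9, W8, W1, W6.
Walking it through:
  W2 waits on nothing -> runs at once and releases L8
  W9 waits on nothing -> runs at once and releases L6
  W8 waits on nothing -> runs at once and releases L4
  W1 waits on nothing -> runs at once and releases L9 and L5
  W6 waits on L6, L4, L5 and L8 — all released -> runs and releases L11 and L15


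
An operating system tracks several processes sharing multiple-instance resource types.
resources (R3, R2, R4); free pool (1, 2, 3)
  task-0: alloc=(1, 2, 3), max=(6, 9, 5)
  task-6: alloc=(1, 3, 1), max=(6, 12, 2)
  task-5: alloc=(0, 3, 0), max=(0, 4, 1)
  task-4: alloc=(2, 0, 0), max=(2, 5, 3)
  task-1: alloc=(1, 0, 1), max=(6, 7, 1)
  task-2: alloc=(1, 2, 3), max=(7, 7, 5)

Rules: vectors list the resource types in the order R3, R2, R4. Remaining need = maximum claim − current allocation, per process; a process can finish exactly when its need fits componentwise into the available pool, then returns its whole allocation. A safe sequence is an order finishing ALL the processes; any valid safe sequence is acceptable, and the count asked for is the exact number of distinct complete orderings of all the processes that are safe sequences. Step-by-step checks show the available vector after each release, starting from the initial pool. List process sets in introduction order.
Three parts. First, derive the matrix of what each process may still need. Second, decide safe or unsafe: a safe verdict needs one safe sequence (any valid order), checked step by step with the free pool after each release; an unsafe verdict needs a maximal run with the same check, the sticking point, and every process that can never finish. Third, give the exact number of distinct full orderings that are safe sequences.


(1) Need matrix, components ordered R3, R2, R4:
  task-0: (5, 7, 2)
  task-6: (5, 9, 1)
  task-5: (0, 1, 1)
  task-4: (0, 5, 3)
  task-1: (5, 7, 0)
  task-2: (6, 5, 2)
(2) UNSAFE — no complete ordering exists.
Key observation: R3 is the bottleneck — with task-5, task-4 done the pool holds (3, 5, 3), short of every remaining need.
Going as far as possible: task-5, task-4; after that, nothing fits. Verifying each step:
  pool = (1, 2, 3)
  task-5: need (0, 1, 1) fits (1, 2, 3); releases (0, 3, 0), pool now (1, 5, 3)
  task-4: need (0, 5, 3) fits (1, 5, 3); releases (2, 0, 0), pool now (3, 5, 3)
  task-0 cannot run: need (5, 7, 2) vs free (3, 5, 3) (insufficient R3 and R2)
  task-6 cannot run: need (5, 9, 1) vs free (3, 5, 3) (insufficient R3 and R2)
  task-1 cannot run: need (5, 7, 0) vs free (3, 5, 3) (insufficient R3 and R2)
  task-2 cannot run: need (6, 5, 2) vs free (3, 5, 3) (insufficient R3)
Never able to finish: task-0, task-6, task-1 and task-2.
(3) The exact count: 0 of the possible complete orderings are safe sequences.


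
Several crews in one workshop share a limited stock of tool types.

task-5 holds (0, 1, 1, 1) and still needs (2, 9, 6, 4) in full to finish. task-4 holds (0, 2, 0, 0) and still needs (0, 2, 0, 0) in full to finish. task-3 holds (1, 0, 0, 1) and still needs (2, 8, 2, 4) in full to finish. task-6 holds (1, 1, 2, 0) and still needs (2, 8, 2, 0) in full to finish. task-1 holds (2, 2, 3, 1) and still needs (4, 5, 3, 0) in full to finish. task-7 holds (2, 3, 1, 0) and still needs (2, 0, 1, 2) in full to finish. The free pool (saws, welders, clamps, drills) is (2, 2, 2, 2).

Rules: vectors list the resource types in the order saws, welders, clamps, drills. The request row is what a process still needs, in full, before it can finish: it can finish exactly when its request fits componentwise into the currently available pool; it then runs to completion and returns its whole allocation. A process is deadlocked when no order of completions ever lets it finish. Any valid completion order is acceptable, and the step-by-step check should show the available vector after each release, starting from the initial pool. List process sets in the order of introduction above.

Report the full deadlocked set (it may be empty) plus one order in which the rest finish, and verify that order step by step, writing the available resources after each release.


Deadlocked set: task-5 and task-3.
Key observation: the pool after task-7, task-4, task-1, task-6 is (7, 10, 8, 3); every surviving request exceeds it in drills, so progress ends there.
A valid finishing order for the others: task-7, task-4, task-1, task-6. Verifying each step:
  pool = (2, 2, 2, 2)
  run task-7 (needs (2, 0, 1, 2), free (2, 2, 2, 2)); after release of (2, 3, 1, 0) the pool is (4, 5, 3, 2)
  run task-4 (needs (0, 2, 0, 0), free (4, 5, 3, 2)); after release of (0, 2, 0, 0) the pool is (4, 7, 3, 2)
  run task-1 (needs (4, 5, 3, 0), free (4, 7, 3, 2)); after release of (2, 2, 3, 1) the pool is (6, 9, 6, 3)
  run task-6 (needs (2, 8, 2, 0), free (6, 9, 6, 3)); after release of (1, 1, 2, 0) the pool is (7, 10, 8, 3)
None of the blocked processes ever fits:
  task-5 still needs (2, 9, 6, 4) but only (7, 10, 8, 3) is free — short on drills
  task-3 still needs (2, 8, 2, 4) but only (7, 10, 8, 3) is free — short on drills


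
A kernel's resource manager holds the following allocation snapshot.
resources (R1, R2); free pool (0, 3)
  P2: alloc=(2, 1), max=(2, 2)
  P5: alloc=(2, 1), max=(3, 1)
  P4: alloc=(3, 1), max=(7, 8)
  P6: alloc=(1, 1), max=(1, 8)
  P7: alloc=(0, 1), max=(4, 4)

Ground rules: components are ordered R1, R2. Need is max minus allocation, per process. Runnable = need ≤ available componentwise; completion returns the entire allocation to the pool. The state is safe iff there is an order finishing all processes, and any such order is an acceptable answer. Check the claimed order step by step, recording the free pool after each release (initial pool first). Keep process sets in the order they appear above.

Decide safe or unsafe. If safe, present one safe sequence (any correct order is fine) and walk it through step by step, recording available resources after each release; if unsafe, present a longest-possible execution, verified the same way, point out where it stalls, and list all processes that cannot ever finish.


UNSAFE.
Key observation: even finishing P2, P5, P7 leaves just (4, 6) free — too little R2 for any of the remaining processes.
A maximal execution: P2, P5, P7 — then nothing else fits. Check, step by step:
  pool = (0, 3)
  run P2 (needs (0, 1), free (0, 3)); after release of (2, 1) the pool is (2, 4)
  run P5 (needs (1, 0), free (2, 4)); after release of (2, 1) the pool is (4, 5)
  run P7 (needs (4, 3), free (4, 5)); after release of (0, 1) the pool is (4, 6)
  P4 still needs (4, 7) but only (4, 6) is free — short on R2
  P6 still needs (0, 7) but only (4, 6) is free — short on R2
Permanently blocked: P4 and P6.


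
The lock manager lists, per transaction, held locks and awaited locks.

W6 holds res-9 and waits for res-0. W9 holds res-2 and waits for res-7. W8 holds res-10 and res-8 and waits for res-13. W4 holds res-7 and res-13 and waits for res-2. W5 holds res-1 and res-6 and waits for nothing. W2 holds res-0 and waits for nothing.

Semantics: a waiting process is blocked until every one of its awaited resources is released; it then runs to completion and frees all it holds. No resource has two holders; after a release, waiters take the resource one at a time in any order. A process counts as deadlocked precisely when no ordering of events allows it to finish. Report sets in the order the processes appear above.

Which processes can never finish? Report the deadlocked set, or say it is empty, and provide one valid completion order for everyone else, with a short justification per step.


The deadlocked set is W9, W8 and W4.
Key observation: along W9 -> W4 -> W9, each member waits on what the next one holds — a deadlock; W8 waits into the deadlock from upstream.
One completion order for the rest: W2, W5, W6.
Walking it through:
  W2 waits on nothing -> runs at once and releases res-0
  W5 waits on nothing -> runs at once and releases res-1 and res-6
  W6 waits on res-0 — all released -> runs and releases res-9


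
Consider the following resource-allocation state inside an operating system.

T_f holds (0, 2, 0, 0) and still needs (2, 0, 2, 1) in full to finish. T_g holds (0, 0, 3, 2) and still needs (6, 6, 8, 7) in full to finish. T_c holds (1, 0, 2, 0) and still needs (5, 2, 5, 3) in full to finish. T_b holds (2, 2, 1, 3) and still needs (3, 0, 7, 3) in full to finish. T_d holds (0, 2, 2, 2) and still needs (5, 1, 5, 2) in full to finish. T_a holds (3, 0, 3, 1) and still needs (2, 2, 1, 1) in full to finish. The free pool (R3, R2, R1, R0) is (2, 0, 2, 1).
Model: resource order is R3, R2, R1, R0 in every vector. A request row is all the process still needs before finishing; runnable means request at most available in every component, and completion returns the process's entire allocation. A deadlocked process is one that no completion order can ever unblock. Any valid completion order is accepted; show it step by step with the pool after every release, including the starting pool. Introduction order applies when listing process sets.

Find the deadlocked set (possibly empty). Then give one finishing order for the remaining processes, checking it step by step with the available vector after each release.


The deadlocked set is empty.
Key observation: T_f fits the free pool immediately, and its release cascades until everyone finishes.
A valid finishing order for the others: T_f, T_a, T_d, T_b, T_c, T_g. Check, step by step:
  pool = (2, 0, 2, 1)
  T_f: need (2, 0, 2, 1) fits (2, 0, 2, 1); releases (0, 2, 0, 0), pool now (2, 2, 2, 1)
  T_a: need (2, 2, 1, 1) fits (2, 2, 2, 1); releases (3, 0, 3, 1), pool now (5, 2, 5, 2)
  T_d: need (5, 1, 5, 2) fits (5, 2, 5, 2); releases (0, 2, 2, 2), pool now (5, 4, 7, 4)
  T_b: need (3, 0, 7, 3) fits (5, 4, 7, 4); releases (2, 2, 1, 3), pool now (7, 6, 8, 7)
  T_c: need (5, 2, 5, 3) fits (7, 6, 8, 7); releases (1, 0, 2, 0), pool now (8, 6, 10, 7)
  T_g: need (6, 6, 8, 7) fits (8, 6, 10, 7); releases (0, 0, 3, 2), pool now (8, 6, 13, 9)


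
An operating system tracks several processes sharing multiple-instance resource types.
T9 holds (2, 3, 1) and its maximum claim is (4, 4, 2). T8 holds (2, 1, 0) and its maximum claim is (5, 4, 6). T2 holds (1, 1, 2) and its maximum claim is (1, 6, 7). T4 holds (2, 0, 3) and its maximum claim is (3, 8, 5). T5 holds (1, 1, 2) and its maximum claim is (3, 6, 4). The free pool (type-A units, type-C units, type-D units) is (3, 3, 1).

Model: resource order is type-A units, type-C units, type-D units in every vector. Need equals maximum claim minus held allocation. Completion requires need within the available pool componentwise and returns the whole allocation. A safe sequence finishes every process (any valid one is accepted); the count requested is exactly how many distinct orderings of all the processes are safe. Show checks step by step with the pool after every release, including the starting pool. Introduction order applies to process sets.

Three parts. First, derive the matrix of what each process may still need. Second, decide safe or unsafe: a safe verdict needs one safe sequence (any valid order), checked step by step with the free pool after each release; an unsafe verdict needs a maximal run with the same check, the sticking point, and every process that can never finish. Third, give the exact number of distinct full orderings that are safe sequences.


(1) Remaining need (order type-A units, type-C units, type-D units):
  T9: (2, 1, 1)
  T8: (3, 3, 6)
  T2: (0, 5, 5)
  T4: (1, 8, 2)
  T5: (2, 5, 2)
(2) The state is UNSAFE.
Key observation: after T9, T5 the pool peaks at (6, 7, 4), and each blocked process is short somewhere: T8 on type-D units; T2 on type-D units; T4 on type-C units.
The run T9, T5 cannot be extended any further. Verifying each step:
  pool = (3, 3, 1)
  T9: need (2, 1, 1) fits (3, 3, 1); releases (2, 3, 1), pool now (5, 6, 2)
  T5: need (2, 5, 2) fits (5, 6, 2); releases (1, 1, 2), pool now (6, 7, 4)
  T8 still needs (3, 3, 6) but only (6, 7, 4) is free — short on type-D units
  T2 still needs (0, 5, 5) but only (6, 7, 4) is free — short on type-D units
  T4 still needs (1, 8, 2) but only (6, 7, 4) is free — short on type-C units
Processes that can never finish: T8, T2 and T4.
(3) The exact count: 0 of the possible complete orderings are safe sequences.


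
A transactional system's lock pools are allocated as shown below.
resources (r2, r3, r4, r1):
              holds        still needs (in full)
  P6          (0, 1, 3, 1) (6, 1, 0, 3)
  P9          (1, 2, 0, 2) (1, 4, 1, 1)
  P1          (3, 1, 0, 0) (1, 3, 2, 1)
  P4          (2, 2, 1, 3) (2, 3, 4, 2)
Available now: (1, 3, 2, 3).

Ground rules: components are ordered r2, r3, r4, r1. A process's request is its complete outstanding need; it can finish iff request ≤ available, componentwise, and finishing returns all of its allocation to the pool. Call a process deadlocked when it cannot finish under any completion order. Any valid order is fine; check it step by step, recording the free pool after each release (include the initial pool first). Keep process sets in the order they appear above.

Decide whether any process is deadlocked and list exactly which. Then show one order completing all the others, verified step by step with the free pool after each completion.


Deadlocked: P6 and P4.
Key observation: after P1, P9 the pool peaks at (5, 6, 2, 5), and each blocked process is short somewhere: P6 on r2; P4 on r4.
The rest can finish in the order P1, P9. Check, step by step:
  pool = (1, 3, 2, 3)
  run P1 (needs (1, 3, 2, 1), free (1, 3, 2, 3)); after release of (3, 1, 0, 0) the pool is (4, 4, 2, 3)
  run P9 (needs (1, 4, 1, 1), free (4, 4, 2, 3)); after release of (1, 2, 0, 2) the pool is (5, 6, 2, 5)
None of the blocked processes ever fits:
  P6 still needs (6, 1, 0, 3) but only (5, 6, 2, 5) is free — short on r2
  P4 still needs (2, 3, 4, 2) but only (5, 6, 2, 5) is free — short on r4


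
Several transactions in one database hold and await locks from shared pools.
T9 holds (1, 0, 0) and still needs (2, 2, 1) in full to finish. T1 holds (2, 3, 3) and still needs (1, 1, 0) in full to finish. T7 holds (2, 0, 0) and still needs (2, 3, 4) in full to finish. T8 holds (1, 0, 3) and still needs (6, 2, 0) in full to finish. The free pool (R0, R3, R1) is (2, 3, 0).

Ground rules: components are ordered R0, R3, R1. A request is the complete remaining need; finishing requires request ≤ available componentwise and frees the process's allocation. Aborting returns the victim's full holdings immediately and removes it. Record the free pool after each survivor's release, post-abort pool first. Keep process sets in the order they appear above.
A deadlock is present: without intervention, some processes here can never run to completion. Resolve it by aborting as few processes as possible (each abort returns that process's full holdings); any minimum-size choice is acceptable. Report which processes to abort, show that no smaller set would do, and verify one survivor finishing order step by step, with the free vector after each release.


The answer: abort T8.
Key observation: no ordering could ever have run T7 before the abort of T8; with (1, 0, 3) back in the pool it fits at step 2.
Why nothing smaller works: aborting no one leaves the state deadlocked as given.
Survivors finish in the order: T1, T7, T9. Step-by-step check (pool after the aborts first):
  pool = (3, 3, 3)
  T1 needs (1, 1, 0) <= (3, 3, 3) -> finishes; pool += (2, 3, 3) = (5, 6, 6)
  T7 needs (2, 3, 4) <= (5, 6, 6) -> finishes; pool += (2, 0, 0) = (7, 6, 6)
  T9 needs (2, 2, 1) <= (7, 6, 6) -> finishes; pool += (1, 0, 0) = (8, 6, 6)


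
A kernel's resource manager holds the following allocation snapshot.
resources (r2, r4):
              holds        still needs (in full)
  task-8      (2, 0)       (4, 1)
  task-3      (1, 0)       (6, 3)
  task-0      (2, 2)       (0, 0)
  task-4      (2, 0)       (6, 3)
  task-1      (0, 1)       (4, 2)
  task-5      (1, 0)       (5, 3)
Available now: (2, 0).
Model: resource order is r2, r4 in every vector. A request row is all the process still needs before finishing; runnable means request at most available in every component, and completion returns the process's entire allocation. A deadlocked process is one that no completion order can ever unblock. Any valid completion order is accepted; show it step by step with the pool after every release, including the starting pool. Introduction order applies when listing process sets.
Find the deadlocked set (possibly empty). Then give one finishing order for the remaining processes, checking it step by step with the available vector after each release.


Nothing here is deadlocked.
Key observation: starting with task-0, each completion frees enough for the next — no one is permanently blocked.
The rest can finish in the order task-0, task-8, task-1, task-3, task-5, task-4. Walking it through:
  pool = (2, 0)
  task-0: need (0, 0) fits (2, 0); releases (2, 2), pool now (4, 2)
  task-8: need (4, 1) fits (4, 2); releases (2, 0), pool now (6, 2)
  task-1: need (4, 2) fits (6, 2); releases (0, 1), pool now (6, 3)
  task-3: need (6, 3) fits (6, 3); releases (1, 0), pool now (7, 3)
  task-5: need (5, 3) fits (7, 3); releases (1, 0), pool now (8, 3)
  task-4: need (6, 3) fits (8, 3); releases (2, 0), pool now (10, 3)


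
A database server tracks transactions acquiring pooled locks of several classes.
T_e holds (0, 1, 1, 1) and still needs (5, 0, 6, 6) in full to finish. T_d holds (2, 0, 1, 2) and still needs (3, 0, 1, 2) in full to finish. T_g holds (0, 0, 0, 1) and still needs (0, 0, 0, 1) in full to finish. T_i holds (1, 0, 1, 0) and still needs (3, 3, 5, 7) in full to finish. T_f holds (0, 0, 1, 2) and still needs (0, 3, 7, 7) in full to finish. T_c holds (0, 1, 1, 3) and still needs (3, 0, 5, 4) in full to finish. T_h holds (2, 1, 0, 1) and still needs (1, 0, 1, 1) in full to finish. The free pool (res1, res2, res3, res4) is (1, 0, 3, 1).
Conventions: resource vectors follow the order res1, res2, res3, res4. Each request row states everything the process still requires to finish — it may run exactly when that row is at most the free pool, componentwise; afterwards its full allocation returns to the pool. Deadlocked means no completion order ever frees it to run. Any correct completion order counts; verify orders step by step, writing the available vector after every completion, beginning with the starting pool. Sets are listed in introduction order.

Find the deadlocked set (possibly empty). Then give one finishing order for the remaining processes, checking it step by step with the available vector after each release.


The deadlocked set is T_e, T_i, T_f and T_c.
Key observation: res3 is the bottleneck — with T_h, T_d, T_g done the pool holds (5, 1, 4, 5), short of every remaining need.
A valid finishing order for the others: T_h, T_d, T_g. Check, step by step:
  pool = (1, 0, 3, 1)
  T_h: need (1, 0, 1, 1) fits (1, 0, 3, 1); releases (2, 1, 0, 1), pool now (3, 1, 3, 2)
  T_d: need (3, 0, 1, 2) fits (3, 1, 3, 2); releases (2, 0, 1, 2), pool now (5, 1, 4, 4)
  T_g: need (0, 0, 0, 1) fits (5, 1, 4, 4); releases (0, 0, 0, 1), pool now (5, 1, 4, 5)
None of the blocked processes ever fits:
  blocked: T_e wants (5, 0, 6, 6), pool (5, 1, 4, 5) — not enough res3 and res4
  blocked: T_i wants (3, 3, 5, 7), pool (5, 1, 4, 5) — not enough res2, res3 and res4
  blocked: T_f wants (0, 3, 7, 7), pool (5, 1, 4, 5) — not enough res2, res3 and res4
  blocked: T_c wants (3, 0, 5, 4), pool (5, 1, 4, 5) — not enough res3


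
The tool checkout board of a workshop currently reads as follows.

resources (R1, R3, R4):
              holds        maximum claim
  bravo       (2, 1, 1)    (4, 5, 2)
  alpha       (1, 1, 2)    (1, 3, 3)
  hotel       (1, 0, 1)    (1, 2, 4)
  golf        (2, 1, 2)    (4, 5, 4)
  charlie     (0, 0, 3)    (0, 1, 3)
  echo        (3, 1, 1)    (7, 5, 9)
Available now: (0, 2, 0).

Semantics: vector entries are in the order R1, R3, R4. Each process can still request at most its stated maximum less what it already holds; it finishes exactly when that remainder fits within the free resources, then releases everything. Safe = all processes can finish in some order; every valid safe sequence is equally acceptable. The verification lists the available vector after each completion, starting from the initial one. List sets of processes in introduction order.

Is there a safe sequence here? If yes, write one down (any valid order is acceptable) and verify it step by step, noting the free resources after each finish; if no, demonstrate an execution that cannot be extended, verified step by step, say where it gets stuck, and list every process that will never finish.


UNSAFE.
Key observation: charlie, alpha, hotel can finish, but then (2, 3, 6) is all there is, and the blocked group's R3 demands exceed it.
Going as far as possible: charlie, alpha, hotel; after that, nothing fits. Verifying each step:
  pool = (0, 2, 0)
  run charlie (needs (0, 1, 0), free (0, 2, 0)); after release of (0, 0, 3) the pool is (0, 2, 3)
  run alpha (needs (0, 2, 1), free (0, 2, 3)); after release of (1, 1, 2) the pool is (1, 3, 5)
  run hotel (needs (0, 2, 3), free (1, 3, 5)); after release of (1, 0, 1) the pool is (2, 3, 6)
  bravo cannot run: need (2, 4, 1) vs free (2, 3, 6) (insufficient R3)
  golf cannot run: need (2, 4, 2) vs free (2, 3, 6) (insufficient R3)
  echo cannot run: need (4, 4, 8) vs free (2, 3, 6) (insufficient R1, R3 and R4)
Permanently blocked: bravo, golf and echo.


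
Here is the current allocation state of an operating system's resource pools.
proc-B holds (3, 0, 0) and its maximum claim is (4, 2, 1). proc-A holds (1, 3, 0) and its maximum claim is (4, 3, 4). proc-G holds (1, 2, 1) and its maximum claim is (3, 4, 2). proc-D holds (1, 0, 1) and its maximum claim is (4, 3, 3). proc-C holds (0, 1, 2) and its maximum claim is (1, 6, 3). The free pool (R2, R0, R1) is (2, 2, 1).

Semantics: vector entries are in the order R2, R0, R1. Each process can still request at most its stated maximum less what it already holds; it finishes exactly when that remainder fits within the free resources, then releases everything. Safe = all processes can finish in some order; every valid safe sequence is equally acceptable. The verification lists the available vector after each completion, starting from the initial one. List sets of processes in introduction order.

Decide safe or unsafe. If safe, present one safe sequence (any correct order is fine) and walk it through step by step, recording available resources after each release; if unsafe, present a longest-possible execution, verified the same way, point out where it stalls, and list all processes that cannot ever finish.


The state is UNSAFE.
Key observation: after proc-G, proc-D, proc-B the pool peaks at (7, 4, 3), and each blocked process is short somewhere: proc-A on R1; proc-C on R0.
A maximal execution: proc-G, proc-D, proc-B — then nothing else fits. Verifying each step:
  pool = (2, 2, 1)
  proc-G: need (2, 2, 1) fits (2, 2, 1); releases (1, 2, 1), pool now (3, 4, 2)
  proc-D: need (3, 3, 2) fits (3, 4, 2); releases (1, 0, 1), pool now (4, 4, 3)
  proc-B: need (1, 2, 1) fits (4, 4, 3); releases (3, 0, 0), pool now (7, 4, 3)
  blocked: proc-A wants (3, 0, 4), pool (7, 4, 3) — not enough R1
  blocked: proc-C wants (1, 5, 1), pool (7, 4, 3) — not enough R0
Processes that can never finish: proc-A and proc-C.


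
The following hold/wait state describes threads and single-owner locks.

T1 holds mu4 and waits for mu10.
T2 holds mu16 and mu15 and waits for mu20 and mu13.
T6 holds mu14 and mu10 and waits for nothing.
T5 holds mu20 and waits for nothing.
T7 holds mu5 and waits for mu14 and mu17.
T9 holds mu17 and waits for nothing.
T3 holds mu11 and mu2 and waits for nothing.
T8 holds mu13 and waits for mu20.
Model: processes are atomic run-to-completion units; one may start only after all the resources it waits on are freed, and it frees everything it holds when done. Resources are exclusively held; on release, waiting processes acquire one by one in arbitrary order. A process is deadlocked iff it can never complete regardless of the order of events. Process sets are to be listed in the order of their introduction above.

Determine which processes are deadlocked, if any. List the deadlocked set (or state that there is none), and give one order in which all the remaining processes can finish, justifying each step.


No process is deadlocked.
Key observation: there is no circular wait here — follow any chain and it reaches a process that is free to run now.
One completion order for the rest: T5, T9, T6, T7, T8, T1, T2, T3.
Walking it through:
  run T5 (it waits on nothing); releases mu20
  run T9 (it waits on nothing); releases mu17
  run T6 (it waits on nothing); releases mu14 and mu10
  T7 waits on mu14 and mu17 — all released -> runs and releases mu5
  T8 waits on mu20 — all released -> runs and releases mu13
  T1 waits on mu10 — all released -> runs and releases mu4
  T2 waits on mu20 and mu13 — all released -> runs and releases mu16 and mu15
  run T3 (it waits on nothing); releases mu11 and mu2


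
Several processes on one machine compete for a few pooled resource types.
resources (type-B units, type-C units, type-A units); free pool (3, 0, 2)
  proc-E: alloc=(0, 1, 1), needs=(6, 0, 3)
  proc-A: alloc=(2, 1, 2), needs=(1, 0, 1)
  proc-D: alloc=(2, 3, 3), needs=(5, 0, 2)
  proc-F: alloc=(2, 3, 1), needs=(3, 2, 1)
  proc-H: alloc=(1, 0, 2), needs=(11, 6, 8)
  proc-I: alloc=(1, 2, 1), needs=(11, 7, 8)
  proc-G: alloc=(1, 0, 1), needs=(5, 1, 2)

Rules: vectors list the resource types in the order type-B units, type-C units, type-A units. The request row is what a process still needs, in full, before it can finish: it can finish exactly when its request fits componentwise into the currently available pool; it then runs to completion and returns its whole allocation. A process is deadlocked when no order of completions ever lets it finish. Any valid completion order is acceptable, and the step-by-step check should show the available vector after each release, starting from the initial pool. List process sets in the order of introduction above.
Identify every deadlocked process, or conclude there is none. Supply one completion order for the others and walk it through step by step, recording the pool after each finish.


Deadlocked: proc-H and proc-I.
Key observation: after proc-A, proc-G, proc-D, proc-F, proc-E complete, (10, 8, 10) is the best the pool ever gets, yet each leftover process wants more type-B units.
One completion order for the rest: proc-A, proc-G, proc-D, proc-F, proc-E. Step-by-step check:
  pool = (3, 0, 2)
  run proc-A (needs (1, 0, 1), free (3, 0, 2)); after release of (2, 1, 2) the pool is (5, 1, 4)
  run proc-G (needs (5, 1, 2), free (5, 1, 4)); after release of (1, 0, 1) the pool is (6, 1, 5)
  run proc-D (needs (5, 0, 2), free (6, 1, 5)); after release of (2, 3, 3) the pool is (8, 4, 8)
  run proc-F (needs (3, 2, 1), free (8, 4, 8)); after release of (2, 3, 1) the pool is (10, 7, 9)
  run proc-E (needs (6, 0, 3), free (10, 7, 9)); after release of (0, 1, 1) the pool is (10, 8, 10)
The stuck group stays short no matter what:
  proc-H cannot run: need (11, 6, 8) vs free (10, 8, 10) (insufficient type-B units)
  proc-I cannot run: need (11, 7, 8) vs free (10, 8, 10) (insufficient type-B units)


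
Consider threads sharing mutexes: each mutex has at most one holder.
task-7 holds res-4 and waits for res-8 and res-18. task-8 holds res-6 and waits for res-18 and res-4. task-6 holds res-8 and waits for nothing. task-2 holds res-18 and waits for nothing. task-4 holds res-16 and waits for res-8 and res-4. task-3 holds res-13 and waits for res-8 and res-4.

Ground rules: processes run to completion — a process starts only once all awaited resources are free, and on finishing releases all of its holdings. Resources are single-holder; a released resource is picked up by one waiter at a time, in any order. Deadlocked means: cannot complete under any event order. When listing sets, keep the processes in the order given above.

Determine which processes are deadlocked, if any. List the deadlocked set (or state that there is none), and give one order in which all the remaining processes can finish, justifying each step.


No process is deadlocked.
Key observation: there is no circular wait here — follow any chain and it reaches a process that is free to run now.
One completion order for the rest: task-6, task-2, task-7, task-8, task-3, task-4.
Step-by-step check:
  run task-6 (it waits on nothing); releases res-8
  run task-2 (it waits on nothing); releases res-18
  task-7: everything it awaited (res-8 and res-18) is free; runs, freeing res-4
  task-8: everything it awaited (res-18 and res-4) is free; runs, freeing res-6
  task-3: everything it awaited (res-8 and res-4) is free; runs, freeing res-13
  task-4: everything it awaited (res-8 and res-4) is free; runs, freeing res-16


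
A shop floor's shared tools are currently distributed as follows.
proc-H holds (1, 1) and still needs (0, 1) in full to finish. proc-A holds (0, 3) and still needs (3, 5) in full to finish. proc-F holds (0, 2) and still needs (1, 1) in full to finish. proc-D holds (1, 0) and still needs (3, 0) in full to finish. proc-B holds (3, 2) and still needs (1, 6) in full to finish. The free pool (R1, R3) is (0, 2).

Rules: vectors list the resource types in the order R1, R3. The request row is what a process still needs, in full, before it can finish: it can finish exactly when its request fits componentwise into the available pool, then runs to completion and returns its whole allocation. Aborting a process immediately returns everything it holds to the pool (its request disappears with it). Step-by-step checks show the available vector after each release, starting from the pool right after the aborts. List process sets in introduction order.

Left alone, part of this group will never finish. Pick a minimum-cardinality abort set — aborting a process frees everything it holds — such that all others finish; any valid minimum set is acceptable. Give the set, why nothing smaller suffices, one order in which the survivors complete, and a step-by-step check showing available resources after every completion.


Minimum abort set: proc-A.
Key observation: no ordering could ever have run proc-B before the abort of proc-A; with (0, 3) back in the pool it fits at step 2.
Why nothing smaller works: aborting no one leaves the state deadlocked as given.
Survivors finish in the order: proc-H, proc-B, proc-D, proc-F. Step-by-step check (pool after the aborts first):
  pool = (0, 5)
  run proc-H (needs (0, 1), free (0, 5)); after release of (1, 1) the pool is (1, 6)
  run proc-B (needs (1, 6), free (1, 6)); after release of (3, 2) the pool is (4, 8)
  run proc-D (needs (3, 0), free (4, 8)); after release of (1, 0) the pool is (5, 8)
  run proc-F (needs (1, 1), free (5, 8)); after release of (0, 2) the pool is (5, 10)


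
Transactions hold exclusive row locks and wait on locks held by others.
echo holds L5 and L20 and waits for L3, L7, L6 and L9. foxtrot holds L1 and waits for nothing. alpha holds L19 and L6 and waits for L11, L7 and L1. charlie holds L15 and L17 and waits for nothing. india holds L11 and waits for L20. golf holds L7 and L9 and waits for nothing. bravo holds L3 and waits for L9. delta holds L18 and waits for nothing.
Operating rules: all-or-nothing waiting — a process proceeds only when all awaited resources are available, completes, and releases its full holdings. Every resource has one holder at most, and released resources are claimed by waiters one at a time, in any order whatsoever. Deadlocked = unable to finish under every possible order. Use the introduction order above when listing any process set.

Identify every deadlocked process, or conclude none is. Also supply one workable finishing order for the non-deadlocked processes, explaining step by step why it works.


Deadlocked: echo, alpha and india.
Key observation: the loop echo -> alpha -> india -> echo blocks itself forever; no other process is dragged down with it.
One completion order for the rest: golf, bravo, charlie, foxtrot, delta.
Step-by-step check:
  run golf (it waits on nothing); releases L7 and L9
  bravo waits on L9 — all released -> runs and releases L3
  run charlie (it waits on nothing); releases L15 and L17
  run foxtrot (it waits on nothing); releases L1
  run delta (it waits on nothing); releases L18


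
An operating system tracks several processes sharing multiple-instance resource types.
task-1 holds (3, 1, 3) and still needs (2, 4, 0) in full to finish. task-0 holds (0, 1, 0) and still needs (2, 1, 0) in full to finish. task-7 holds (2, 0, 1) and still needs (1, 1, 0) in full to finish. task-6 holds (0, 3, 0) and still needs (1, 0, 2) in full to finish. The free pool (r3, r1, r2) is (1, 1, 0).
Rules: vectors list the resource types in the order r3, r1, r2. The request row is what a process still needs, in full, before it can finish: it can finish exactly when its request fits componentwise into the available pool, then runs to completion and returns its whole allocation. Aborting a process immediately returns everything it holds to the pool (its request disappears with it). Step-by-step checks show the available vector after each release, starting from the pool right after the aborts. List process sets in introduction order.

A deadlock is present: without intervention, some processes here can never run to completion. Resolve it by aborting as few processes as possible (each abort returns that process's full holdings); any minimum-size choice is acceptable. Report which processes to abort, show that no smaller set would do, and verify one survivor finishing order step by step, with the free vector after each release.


The answer: abort task-6.
Key observation: no ordering could ever have run task-1 before the abort of task-6; with (0, 3, 0) back in the pool it fits at step 3.
Why nothing smaller works: aborting no one leaves the state deadlocked as given.
Survivors finish in the order: task-7, task-0, task-1. Check, step by step (pool after the aborts first):
  pool = (1, 4, 0)
  task-7 needs (1, 1, 0) <= (1, 4, 0) -> finishes; pool += (2, 0, 1) = (3, 4, 1)
  task-0 needs (2, 1, 0) <= (3, 4, 1) -> finishes; pool += (0, 1, 0) = (3, 5, 1)
  task-1 needs (2, 4, 0) <= (3, 5, 1) -> finishes; pool += (3, 1, 3) = (6, 6, 4)


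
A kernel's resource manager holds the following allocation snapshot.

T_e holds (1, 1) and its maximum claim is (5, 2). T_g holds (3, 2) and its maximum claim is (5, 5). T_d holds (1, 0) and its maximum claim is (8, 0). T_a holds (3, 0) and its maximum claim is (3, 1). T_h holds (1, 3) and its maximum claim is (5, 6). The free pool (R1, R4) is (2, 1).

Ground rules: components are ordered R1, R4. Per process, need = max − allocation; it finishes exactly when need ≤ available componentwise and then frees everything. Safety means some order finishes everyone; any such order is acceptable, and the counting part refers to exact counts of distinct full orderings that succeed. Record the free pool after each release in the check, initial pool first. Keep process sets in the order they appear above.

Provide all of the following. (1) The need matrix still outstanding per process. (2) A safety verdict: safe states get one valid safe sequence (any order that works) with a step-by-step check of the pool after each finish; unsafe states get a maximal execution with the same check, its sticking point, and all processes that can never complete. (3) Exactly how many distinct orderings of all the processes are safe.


(1) Need matrix, components ordered R1, R4:
  T_e: (4, 1)
  T_g: (2, 3)
  T_d: (7, 0)
  T_a: (0, 1)
  T_h: (4, 3)
(2) The state is UNSAFE.
Key observation: after T_a, T_e the pool peaks at (6, 2), and each blocked process is short somewhere: T_g on R4; T_d on R1; T_h on R4.
Going as far as possible: T_a, T_e; after that, nothing fits. Step-by-step check:
  pool = (2, 1)
  T_a: need (0, 1) fits (2, 1); releases (3, 0), pool now (5, 1)
  T_e: need (4, 1) fits (5, 1); releases (1, 1), pool now (6, 2)
  blocked: T_g wants (2, 3), pool (6, 2) — not enough R4
  blocked: T_d wants (7, 0), pool (6, 2) — not enough R1
  blocked: T_h wants (4, 3), pool (6, 2) — not enough R4
Never able to finish: T_g, T_d and T_h.
(3) Exactly 0 of the possible complete orderings are safe sequences.
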